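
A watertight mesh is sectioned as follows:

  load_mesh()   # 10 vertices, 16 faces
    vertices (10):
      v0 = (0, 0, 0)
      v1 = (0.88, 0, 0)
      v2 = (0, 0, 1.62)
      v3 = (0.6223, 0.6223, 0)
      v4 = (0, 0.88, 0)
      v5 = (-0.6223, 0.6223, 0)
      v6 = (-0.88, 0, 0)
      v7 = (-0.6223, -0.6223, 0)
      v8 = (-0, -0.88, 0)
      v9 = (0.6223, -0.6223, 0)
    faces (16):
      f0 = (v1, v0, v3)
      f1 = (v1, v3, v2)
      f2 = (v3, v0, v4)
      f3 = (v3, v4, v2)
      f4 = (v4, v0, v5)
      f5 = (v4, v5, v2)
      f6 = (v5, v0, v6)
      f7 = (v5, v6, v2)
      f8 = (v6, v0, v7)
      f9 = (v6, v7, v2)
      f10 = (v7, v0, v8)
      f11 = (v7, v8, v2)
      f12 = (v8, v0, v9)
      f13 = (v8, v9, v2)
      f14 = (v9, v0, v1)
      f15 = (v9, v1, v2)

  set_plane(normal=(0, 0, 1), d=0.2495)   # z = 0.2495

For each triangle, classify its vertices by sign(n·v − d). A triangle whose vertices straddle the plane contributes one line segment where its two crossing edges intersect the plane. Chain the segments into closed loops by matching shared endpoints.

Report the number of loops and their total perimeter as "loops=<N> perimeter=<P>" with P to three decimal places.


loops=1 perimeter=4.559

Straddling triangles (8 of 16):
  (v1,v3,v2) [--+] → (0.526458, 0.526458, 0.2495)–(0.744469, 0, 0.2495)  len=0.5698
  (v3,v4,v2) [--+] → (0, 0.744469, 0.2495)–(0.526458, 0.526458, 0.2495)  len=0.5698
  (v4,v5,v2) [--+] → (-0.526458, 0.526458, 0.2495)–(0, 0.744469, 0.2495)  len=0.5698
  (v5,v6,v2) [--+] → (-0.744469, 0, 0.2495)–(-0.526458, 0.526458, 0.2495)  len=0.5698
  (v6,v7,v2) [--+] → (-0.526458, -0.526458, 0.2495)–(-0.744469, 0, 0.2495)  len=0.5698
  (v7,v8,v2) [--+] → (0, -0.744469, 0.2495)–(-0.526458, -0.526458, 0.2495)  len=0.5698
  (v8,v9,v2) [--+] → (0.526458, -0.526458, 0.2495)–(0, -0.744469, 0.2495)  len=0.5698
  (v9,v1,v2) [--+] → (0.744469, 0, 0.2495)–(0.526458, -0.526458, 0.2495)  len=0.5698

Chained into 1 loop(s):
  loop 1: 8 segments, perimeter = 4.5585
Total perimeter = 4.559


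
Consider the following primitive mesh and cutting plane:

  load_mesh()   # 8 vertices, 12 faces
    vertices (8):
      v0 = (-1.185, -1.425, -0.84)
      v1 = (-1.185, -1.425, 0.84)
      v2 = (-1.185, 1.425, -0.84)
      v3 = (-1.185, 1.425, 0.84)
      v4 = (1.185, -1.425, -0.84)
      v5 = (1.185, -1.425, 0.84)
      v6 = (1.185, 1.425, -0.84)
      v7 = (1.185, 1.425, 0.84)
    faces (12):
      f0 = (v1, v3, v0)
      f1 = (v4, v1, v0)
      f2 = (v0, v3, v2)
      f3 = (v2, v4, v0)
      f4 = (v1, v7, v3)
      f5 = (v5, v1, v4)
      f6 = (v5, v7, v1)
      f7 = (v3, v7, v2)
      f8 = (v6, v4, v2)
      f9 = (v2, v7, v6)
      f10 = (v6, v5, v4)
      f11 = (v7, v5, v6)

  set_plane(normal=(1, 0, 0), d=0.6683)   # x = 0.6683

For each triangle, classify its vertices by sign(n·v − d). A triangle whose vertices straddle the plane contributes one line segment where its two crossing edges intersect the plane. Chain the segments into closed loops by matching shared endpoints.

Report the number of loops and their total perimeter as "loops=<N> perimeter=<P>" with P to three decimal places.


Straddling triangles (8 of 12):
  (v4,v1,v0) [+--] → (0.6683, -1.425, -0.473732)–(0.6683, -1.425, -0.84)  len=0.3663
  (v2,v4,v0) [-+-] → (0.6683, -0.803652, -0.84)–(0.6683, -1.425, -0.84)  len=0.6213
  (v1,v7,v3) [-+-] → (0.6683, 0.803652, 0.84)–(0.6683, 1.425, 0.84)  len=0.6213
  (v5,v1,v4) [+-+] → (0.6683, -1.425, 0.84)–(0.6683, -1.425, -0.473732)  len=1.3137
  (v5,v7,v1) [++-] → (0.6683, 0.803652, 0.84)–(0.6683, -1.425, 0.84)  len=2.2287
  (v3,v7,v2) [-+-] → (0.6683, 1.425, 0.84)–(0.6683, 1.425, 0.473732)  len=0.3663
  (v6,v4,v2) [++-] → (0.6683, -0.803652, -0.84)–(0.6683, 1.425, -0.84)  len=2.2287
  (v2,v7,v6) [-++] → (0.6683, 1.425, 0.473732)–(0.6683, 1.425, -0.84)  len=1.3137

Chained into 1 loop(s):
  loop 1: 8 segments, perimeter = 9.0600
Total perimeter = 9.060

loops=1 perimeter=9.060


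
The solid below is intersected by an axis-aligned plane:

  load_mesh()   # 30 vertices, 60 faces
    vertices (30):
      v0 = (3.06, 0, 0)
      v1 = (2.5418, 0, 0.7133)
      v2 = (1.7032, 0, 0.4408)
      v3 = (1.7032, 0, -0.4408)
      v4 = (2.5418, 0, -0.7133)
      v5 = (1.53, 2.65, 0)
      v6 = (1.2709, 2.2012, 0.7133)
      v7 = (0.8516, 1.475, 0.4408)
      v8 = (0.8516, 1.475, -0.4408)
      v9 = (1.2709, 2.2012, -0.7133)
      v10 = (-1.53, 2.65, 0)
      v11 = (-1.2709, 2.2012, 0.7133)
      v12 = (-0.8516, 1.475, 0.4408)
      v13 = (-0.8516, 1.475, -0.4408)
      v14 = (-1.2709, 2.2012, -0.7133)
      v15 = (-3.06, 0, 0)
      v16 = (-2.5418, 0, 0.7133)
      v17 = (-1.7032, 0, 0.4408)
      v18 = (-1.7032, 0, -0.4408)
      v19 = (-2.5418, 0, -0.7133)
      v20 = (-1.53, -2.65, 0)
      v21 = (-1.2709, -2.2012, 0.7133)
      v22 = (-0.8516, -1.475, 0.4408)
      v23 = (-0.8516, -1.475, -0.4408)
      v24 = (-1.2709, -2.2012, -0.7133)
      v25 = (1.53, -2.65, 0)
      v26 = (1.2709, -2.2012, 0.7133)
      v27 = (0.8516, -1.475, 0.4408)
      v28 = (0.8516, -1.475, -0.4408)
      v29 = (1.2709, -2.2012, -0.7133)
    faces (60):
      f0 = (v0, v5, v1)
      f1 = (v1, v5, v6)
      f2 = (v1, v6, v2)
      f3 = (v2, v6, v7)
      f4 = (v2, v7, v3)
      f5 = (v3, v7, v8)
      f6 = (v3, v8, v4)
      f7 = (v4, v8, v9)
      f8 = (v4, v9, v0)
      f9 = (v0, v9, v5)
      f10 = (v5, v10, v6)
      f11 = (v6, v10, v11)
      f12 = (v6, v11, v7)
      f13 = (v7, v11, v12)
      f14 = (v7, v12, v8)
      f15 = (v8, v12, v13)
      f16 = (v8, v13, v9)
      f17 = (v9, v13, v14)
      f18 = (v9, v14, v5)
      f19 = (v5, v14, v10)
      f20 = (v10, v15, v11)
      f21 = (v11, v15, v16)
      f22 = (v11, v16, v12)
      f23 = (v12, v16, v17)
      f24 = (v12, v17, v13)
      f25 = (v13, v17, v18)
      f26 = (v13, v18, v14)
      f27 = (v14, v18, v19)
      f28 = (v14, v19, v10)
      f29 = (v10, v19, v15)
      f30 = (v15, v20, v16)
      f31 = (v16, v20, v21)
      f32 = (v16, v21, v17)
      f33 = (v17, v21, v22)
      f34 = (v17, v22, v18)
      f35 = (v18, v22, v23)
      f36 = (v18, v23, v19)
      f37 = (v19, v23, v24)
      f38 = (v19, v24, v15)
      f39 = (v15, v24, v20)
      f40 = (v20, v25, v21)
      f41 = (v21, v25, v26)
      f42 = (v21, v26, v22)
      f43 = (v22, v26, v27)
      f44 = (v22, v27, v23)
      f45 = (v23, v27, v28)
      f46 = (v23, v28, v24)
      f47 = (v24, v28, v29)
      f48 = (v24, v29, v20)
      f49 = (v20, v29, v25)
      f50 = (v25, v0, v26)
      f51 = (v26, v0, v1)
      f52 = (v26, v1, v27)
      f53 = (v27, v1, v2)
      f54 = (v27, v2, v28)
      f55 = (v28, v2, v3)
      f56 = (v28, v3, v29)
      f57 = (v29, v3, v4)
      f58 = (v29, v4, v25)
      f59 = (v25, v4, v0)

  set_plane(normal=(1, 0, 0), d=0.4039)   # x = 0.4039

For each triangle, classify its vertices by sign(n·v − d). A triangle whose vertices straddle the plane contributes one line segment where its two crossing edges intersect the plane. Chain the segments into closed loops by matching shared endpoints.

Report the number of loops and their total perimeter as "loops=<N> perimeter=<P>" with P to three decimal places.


Straddling triangles (20 of 60):
  (v5,v10,v6) [+-+] → (0.4039, 2.65, 0)–(0.4039, 2.34012, 0.492503)  len=0.5819
  (v6,v10,v11) [+--] → (0.4039, 2.34012, 0.492503)–(0.4039, 2.2012, 0.7133)  len=0.2609
  (v6,v11,v7) [+-+] → (0.4039, 2.2012, 0.7133)–(0.4039, 1.62818, 0.498279)  len=0.6120
  (v7,v11,v12) [+--] → (0.4039, 1.62818, 0.498279)–(0.4039, 1.475, 0.4408)  len=0.1636
  (v7,v12,v8) [+-+] → (0.4039, 1.475, 0.4408)–(0.4039, 1.475, -0.209064)  len=0.6499
  (v8,v12,v13) [+--] → (0.4039, 1.475, -0.209064)–(0.4039, 1.475, -0.4408)  len=0.2317
  (v8,v13,v9) [+-+] → (0.4039, 1.475, -0.4408)–(0.4039, 1.90456, -0.601989)  len=0.4588
  (v9,v13,v14) [+--] → (0.4039, 1.90456, -0.601989)–(0.4039, 2.2012, -0.7133)  len=0.3168
  (v9,v14,v5) [+-+] → (0.4039, 2.2012, -0.7133)–(0.4039, 2.46956, -0.286782)  len=0.5039
  (v5,v14,v10) [+--] → (0.4039, 2.46956, -0.286782)–(0.4039, 2.65, 0)  len=0.3388
  (v20,v25,v21) [-+-] → (0.4039, -2.65, 0)–(0.4039, -2.46956, 0.286782)  len=0.3388
  (v21,v25,v26) [-++] → (0.4039, -2.46956, 0.286782)–(0.4039, -2.2012, 0.7133)  len=0.5039
  (v21,v26,v22) [-+-] → (0.4039, -2.2012, 0.7133)–(0.4039, -1.90456, 0.601989)  len=0.3168
  (v22,v26,v27) [-++] → (0.4039, -1.90456, 0.601989)–(0.4039, -1.475, 0.4408)  len=0.4588
  (v22,v27,v23) [-+-] → (0.4039, -1.475, 0.4408)–(0.4039, -1.475, 0.209064)  len=0.2317
  (v23,v27,v28) [-++] → (0.4039, -1.475, 0.209064)–(0.4039, -1.475, -0.4408)  len=0.6499
  (v23,v28,v24) [-+-] → (0.4039, -1.475, -0.4408)–(0.4039, -1.62818, -0.498279)  len=0.1636
  (v24,v28,v29) [-++] → (0.4039, -1.62818, -0.498279)–(0.4039, -2.2012, -0.7133)  len=0.6120
  (v24,v29,v20) [-+-] → (0.4039, -2.2012, -0.7133)–(0.4039, -2.34012, -0.492503)  len=0.2609
  (v20,v29,v25) [-++] → (0.4039, -2.34012, -0.492503)–(0.4039, -2.65, 0)  len=0.5819

Chained into 2 loop(s):
  loop 1: 10 segments, perimeter = 4.1184
  loop 2: 10 segments, perimeter = 4.1184
Total perimeter = 8.237

loops=2 perimeter=8.237


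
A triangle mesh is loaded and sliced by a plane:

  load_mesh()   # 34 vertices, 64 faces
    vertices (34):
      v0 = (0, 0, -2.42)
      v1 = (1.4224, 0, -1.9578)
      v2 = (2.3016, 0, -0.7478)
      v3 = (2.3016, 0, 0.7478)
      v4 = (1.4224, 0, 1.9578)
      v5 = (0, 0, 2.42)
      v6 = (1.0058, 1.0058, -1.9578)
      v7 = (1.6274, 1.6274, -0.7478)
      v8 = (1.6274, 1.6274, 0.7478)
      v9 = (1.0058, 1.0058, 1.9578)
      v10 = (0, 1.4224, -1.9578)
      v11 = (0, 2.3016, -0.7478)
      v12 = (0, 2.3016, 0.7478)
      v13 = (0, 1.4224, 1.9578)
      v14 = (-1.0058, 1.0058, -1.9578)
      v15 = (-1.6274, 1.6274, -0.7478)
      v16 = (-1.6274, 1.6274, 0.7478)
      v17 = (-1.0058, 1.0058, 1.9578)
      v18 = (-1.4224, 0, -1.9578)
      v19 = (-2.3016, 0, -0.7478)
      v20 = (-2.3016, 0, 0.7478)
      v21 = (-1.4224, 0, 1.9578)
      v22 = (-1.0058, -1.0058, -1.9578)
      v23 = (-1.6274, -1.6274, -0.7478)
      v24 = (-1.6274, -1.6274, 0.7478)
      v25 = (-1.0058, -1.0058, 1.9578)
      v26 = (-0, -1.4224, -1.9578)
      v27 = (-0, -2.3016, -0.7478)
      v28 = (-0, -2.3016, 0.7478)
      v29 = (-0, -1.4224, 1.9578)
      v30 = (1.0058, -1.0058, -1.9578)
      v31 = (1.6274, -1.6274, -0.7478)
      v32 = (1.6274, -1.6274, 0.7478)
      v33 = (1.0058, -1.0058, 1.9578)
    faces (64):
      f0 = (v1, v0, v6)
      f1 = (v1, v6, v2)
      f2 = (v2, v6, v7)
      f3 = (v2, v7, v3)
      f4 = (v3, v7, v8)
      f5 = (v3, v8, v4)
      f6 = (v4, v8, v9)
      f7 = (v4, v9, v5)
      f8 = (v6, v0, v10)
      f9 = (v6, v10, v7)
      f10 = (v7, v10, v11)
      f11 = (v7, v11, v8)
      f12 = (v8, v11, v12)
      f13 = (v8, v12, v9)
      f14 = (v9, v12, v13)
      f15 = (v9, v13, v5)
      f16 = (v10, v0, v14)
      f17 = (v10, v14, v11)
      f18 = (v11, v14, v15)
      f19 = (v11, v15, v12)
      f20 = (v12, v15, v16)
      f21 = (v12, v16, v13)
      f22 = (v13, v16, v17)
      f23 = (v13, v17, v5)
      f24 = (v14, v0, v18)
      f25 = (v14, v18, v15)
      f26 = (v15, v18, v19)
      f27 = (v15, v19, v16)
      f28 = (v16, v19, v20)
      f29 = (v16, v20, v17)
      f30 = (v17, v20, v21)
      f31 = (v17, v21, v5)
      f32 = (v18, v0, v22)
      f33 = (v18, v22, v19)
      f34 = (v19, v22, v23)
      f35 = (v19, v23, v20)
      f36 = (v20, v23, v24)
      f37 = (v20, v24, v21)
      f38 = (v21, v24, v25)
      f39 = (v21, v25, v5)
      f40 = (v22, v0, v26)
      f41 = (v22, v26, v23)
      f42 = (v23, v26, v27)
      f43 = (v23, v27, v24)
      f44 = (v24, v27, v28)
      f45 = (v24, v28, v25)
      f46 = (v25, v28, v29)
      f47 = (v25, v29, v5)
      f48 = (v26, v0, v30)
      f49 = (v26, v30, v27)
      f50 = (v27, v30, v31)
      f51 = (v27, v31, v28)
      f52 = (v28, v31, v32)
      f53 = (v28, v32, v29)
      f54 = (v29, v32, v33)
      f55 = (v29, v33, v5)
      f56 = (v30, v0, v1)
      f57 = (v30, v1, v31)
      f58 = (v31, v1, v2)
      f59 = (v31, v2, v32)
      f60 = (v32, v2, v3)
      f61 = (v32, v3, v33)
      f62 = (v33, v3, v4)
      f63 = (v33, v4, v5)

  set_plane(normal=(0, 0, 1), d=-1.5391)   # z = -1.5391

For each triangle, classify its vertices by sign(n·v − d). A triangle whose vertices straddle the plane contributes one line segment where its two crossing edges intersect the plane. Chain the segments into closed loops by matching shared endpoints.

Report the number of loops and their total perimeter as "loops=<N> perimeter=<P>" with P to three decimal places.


Straddling triangles (16 of 64):
  (v1,v6,v2) [--+] → (1.45419, 0.65776, -1.5391)–(1.72663, 0, -1.5391)  len=0.7120
  (v2,v6,v7) [+-+] → (1.45419, 0.65776, -1.5391)–(1.22089, 1.22089, -1.5391)  len=0.6095
  (v6,v10,v7) [--+] → (0.563134, 1.49334, -1.5391)–(1.22089, 1.22089, -1.5391)  len=0.7120
  (v7,v10,v11) [+-+] → (0.563134, 1.49334, -1.5391)–(0, 1.72663, -1.5391)  len=0.6095
  (v10,v14,v11) [--+] → (-0.65776, 1.45419, -1.5391)–(0, 1.72663, -1.5391)  len=0.7120
  (v11,v14,v15) [+-+] → (-0.65776, 1.45419, -1.5391)–(-1.22089, 1.22089, -1.5391)  len=0.6095
  (v14,v18,v15) [--+] → (-1.49334, 0.563134, -1.5391)–(-1.22089, 1.22089, -1.5391)  len=0.7120
  (v15,v18,v19) [+-+] → (-1.49334, 0.563134, -1.5391)–(-1.72663, 0, -1.5391)  len=0.6095
  (v18,v22,v19) [--+] → (-1.45419, -0.65776, -1.5391)–(-1.72663, 0, -1.5391)  len=0.7120
  (v19,v22,v23) [+-+] → (-1.45419, -0.65776, -1.5391)–(-1.22089, -1.22089, -1.5391)  len=0.6095
  (v22,v26,v23) [--+] → (-0.563134, -1.49334, -1.5391)–(-1.22089, -1.22089, -1.5391)  len=0.7120
  (v23,v26,v27) [+-+] → (-0.563134, -1.49334, -1.5391)–(0, -1.72663, -1.5391)  len=0.6095
  (v26,v30,v27) [--+] → (0.65776, -1.45419, -1.5391)–(0, -1.72663, -1.5391)  len=0.7120
  (v27,v30,v31) [+-+] → (0.65776, -1.45419, -1.5391)–(1.22089, -1.22089, -1.5391)  len=0.6095
  (v30,v1,v31) [--+] → (1.49334, -0.563134, -1.5391)–(1.22089, -1.22089, -1.5391)  len=0.7120
  (v31,v1,v2) [+-+] → (1.49334, -0.563134, -1.5391)–(1.72663, 0, -1.5391)  len=0.6095

Chained into 1 loop(s):
  loop 1: 16 segments, perimeter = 10.5720
Total perimeter = 10.572

loops=1 perimeter=10.572


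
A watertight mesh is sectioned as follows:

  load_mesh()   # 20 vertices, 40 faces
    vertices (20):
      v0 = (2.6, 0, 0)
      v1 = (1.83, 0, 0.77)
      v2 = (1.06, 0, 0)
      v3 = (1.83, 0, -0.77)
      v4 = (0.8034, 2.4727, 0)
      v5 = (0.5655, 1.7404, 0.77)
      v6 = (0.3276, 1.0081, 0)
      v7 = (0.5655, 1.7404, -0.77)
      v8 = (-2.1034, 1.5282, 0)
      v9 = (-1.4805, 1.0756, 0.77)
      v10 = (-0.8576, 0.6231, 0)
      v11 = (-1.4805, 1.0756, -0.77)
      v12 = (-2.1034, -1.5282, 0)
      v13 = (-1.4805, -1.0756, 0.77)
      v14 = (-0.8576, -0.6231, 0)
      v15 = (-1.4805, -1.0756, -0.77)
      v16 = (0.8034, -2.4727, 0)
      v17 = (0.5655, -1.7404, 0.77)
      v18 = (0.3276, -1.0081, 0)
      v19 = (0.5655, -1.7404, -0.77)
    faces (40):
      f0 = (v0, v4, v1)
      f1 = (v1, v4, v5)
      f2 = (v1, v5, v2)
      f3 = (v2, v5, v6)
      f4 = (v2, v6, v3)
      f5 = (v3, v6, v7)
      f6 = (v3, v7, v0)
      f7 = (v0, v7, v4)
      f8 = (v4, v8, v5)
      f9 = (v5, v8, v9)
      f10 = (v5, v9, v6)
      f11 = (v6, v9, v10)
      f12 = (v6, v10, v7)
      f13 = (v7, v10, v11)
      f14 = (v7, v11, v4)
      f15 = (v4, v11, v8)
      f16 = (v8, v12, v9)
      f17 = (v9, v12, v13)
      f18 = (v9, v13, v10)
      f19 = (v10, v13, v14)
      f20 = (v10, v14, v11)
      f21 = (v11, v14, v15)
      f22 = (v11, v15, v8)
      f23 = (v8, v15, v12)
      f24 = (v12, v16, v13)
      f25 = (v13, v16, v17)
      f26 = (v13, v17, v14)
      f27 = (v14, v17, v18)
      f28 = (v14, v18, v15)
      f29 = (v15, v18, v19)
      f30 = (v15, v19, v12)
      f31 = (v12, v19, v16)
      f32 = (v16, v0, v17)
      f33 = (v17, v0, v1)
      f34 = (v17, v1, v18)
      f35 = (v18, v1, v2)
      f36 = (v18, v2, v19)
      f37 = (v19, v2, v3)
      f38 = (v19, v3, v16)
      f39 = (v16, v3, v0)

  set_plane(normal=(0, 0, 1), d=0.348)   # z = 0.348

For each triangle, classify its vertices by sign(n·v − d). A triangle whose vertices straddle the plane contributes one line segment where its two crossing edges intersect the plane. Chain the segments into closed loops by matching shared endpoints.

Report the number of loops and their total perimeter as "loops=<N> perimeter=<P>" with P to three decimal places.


loops=2 perimeter=21.513

Straddling triangles (20 of 40):
  (v0,v4,v1) [--+] → (1.26737, 1.35517, 0.348)–(2.252, 0, 0.348)  len=1.6751
  (v1,v4,v5) [+-+] → (1.26737, 1.35517, 0.348)–(0.695882, 2.14174, 0.348)  len=0.9723
  (v1,v5,v2) [++-] → (0.836512, 0.78657, 0.348)–(1.408, 0, 0.348)  len=0.9723
  (v2,v5,v6) [-+-] → (0.836512, 0.78657, 0.348)–(0.435118, 1.33906, 0.348)  len=0.6829
  (v4,v8,v5) [--+] → (-0.897196, 1.6241, 0.348)–(0.695882, 2.14174, 0.348)  len=1.6751
  (v5,v8,v9) [+-+] → (-0.897196, 1.6241, 0.348)–(-1.82188, 1.32365, 0.348)  len=0.9723
  (v5,v9,v6) [++-] → (-0.489567, 1.03861, 0.348)–(0.435118, 1.33906, 0.348)  len=0.9723
  (v6,v9,v10) [-+-] → (-0.489567, 1.03861, 0.348)–(-1.13912, 0.827606, 0.348)  len=0.6830
  (v8,v12,v9) [--+] → (-1.82188, -0.351418, 0.348)–(-1.82188, 1.32365, 0.348)  len=1.6751
  (v9,v12,v13) [+-+] → (-1.82188, -0.351418, 0.348)–(-1.82188, -1.32365, 0.348)  len=0.9722
  (v9,v13,v10) [++-] → (-1.13912, -0.144624, 0.348)–(-1.13912, 0.827606, 0.348)  len=0.9722
  (v10,v13,v14) [-+-] → (-1.13912, -0.144624, 0.348)–(-1.13912, -0.827606, 0.348)  len=0.6830
  (v12,v16,v13) [--+] → (-0.228804, -1.84128, 0.348)–(-1.82188, -1.32365, 0.348)  len=1.6751
  (v13,v16,v17) [+-+] → (-0.228804, -1.84128, 0.348)–(0.695882, -2.14174, 0.348)  len=0.9723
  (v13,v17,v14) [++-] → (-0.214433, -1.12806, 0.348)–(-1.13912, -0.827606, 0.348)  len=0.9723
  (v14,v17,v18) [-+-] → (-0.214433, -1.12806, 0.348)–(0.435118, -1.33906, 0.348)  len=0.6830
  (v16,v0,v17) [--+] → (1.68051, -0.78657, 0.348)–(0.695882, -2.14174, 0.348)  len=1.6751
  (v17,v0,v1) [+-+] → (1.68051, -0.78657, 0.348)–(2.252, 0, 0.348)  len=0.9723
  (v17,v1,v18) [++-] → (1.00661, -0.552491, 0.348)–(0.435118, -1.33906, 0.348)  len=0.9723
  (v18,v1,v2) [-+-] → (1.00661, -0.552491, 0.348)–(1.408, 0, 0.348)  len=0.6829

Chained into 2 loop(s):
  loop 1: 10 segments, perimeter = 13.2367
  loop 2: 10 segments, perimeter = 8.2760
Total perimeter = 21.513


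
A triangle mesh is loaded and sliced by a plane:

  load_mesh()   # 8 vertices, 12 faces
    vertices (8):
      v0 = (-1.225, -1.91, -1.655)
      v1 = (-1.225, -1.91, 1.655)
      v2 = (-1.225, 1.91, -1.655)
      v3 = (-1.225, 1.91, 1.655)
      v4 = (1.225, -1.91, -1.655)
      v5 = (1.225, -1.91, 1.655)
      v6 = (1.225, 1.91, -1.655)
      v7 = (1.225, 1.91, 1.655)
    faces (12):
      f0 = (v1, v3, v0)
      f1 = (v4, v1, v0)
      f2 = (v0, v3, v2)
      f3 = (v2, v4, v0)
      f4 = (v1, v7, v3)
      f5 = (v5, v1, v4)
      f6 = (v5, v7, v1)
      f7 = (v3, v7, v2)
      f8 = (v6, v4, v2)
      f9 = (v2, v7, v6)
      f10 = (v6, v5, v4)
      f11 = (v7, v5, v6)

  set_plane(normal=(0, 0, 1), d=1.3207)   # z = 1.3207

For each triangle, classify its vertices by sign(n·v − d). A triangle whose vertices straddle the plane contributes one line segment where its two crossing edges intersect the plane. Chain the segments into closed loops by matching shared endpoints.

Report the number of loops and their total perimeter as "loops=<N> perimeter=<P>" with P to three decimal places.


loops=1 perimeter=12.540

Straddling triangles (8 of 12):
  (v1,v3,v0) [++-] → (-1.225, 1.52419, 1.3207)–(-1.225, -1.91, 1.3207)  len=3.4342
  (v4,v1,v0) [-+-] → (-0.977557, -1.91, 1.3207)–(-1.225, -1.91, 1.3207)  len=0.2474
  (v0,v3,v2) [-+-] → (-1.225, 1.52419, 1.3207)–(-1.225, 1.91, 1.3207)  len=0.3858
  (v5,v1,v4) [++-] → (-0.977557, -1.91, 1.3207)–(1.225, -1.91, 1.3207)  len=2.2026
  (v3,v7,v2) [++-] → (0.977557, 1.91, 1.3207)–(-1.225, 1.91, 1.3207)  len=2.2026
  (v2,v7,v6) [-+-] → (0.977557, 1.91, 1.3207)–(1.225, 1.91, 1.3207)  len=0.2474
  (v6,v5,v4) [-+-] → (1.225, -1.52419, 1.3207)–(1.225, -1.91, 1.3207)  len=0.3858
  (v7,v5,v6) [++-] → (1.225, -1.52419, 1.3207)–(1.225, 1.91, 1.3207)  len=3.4342

Chained into 1 loop(s):
  loop 1: 8 segments, perimeter = 12.5400
Total perimeter = 12.540


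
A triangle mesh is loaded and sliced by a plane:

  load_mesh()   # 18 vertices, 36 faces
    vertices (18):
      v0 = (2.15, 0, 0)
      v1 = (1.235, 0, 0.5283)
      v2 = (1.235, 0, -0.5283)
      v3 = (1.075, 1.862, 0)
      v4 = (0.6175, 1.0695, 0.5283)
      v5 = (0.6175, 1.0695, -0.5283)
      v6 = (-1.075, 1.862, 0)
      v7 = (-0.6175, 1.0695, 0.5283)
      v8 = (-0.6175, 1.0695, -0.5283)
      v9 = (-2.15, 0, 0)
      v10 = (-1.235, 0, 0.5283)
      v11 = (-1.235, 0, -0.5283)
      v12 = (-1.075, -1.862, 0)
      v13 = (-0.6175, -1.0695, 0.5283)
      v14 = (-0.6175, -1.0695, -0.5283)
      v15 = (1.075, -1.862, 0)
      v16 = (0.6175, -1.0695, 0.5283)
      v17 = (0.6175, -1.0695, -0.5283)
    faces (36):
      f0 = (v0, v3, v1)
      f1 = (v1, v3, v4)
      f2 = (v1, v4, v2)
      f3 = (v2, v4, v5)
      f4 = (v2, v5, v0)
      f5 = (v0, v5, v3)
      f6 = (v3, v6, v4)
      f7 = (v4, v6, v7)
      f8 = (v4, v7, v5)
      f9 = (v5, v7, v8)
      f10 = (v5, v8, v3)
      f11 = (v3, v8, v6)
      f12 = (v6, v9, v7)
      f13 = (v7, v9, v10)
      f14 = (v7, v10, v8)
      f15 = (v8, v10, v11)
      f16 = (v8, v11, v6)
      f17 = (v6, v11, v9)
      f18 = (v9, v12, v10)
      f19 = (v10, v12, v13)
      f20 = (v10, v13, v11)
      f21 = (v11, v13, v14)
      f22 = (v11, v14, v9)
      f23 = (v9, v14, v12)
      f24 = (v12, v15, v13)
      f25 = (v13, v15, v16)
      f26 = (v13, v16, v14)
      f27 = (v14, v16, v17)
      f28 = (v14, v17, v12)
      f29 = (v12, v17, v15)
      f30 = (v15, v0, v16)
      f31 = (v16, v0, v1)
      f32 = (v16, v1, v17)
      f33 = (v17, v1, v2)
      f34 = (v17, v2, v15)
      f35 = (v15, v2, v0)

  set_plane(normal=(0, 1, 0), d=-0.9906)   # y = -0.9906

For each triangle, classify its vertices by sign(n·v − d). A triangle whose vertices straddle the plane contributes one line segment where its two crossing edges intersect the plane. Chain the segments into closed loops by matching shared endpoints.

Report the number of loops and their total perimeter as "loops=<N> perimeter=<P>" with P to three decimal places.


Straddling triangles (12 of 36):
  (v9,v12,v10) [+-+] → (-1.57809, -0.9906, 0)–(-1.14988, -0.9906, 0.24724)  len=0.4945
  (v10,v12,v13) [+--] → (-1.14988, -0.9906, 0.24724)–(-0.663055, -0.9906, 0.5283)  len=0.5621
  (v10,v13,v11) [+-+] → (-0.663055, -0.9906, 0.5283)–(-0.663055, -0.9906, 0.450352)  len=0.0779
  (v11,v13,v14) [+--] → (-0.663055, -0.9906, 0.450352)–(-0.663055, -0.9906, -0.5283)  len=0.9787
  (v11,v14,v9) [+-+] → (-0.663055, -0.9906, -0.5283)–(-0.730557, -0.9906, -0.489326)  len=0.0779
  (v9,v14,v12) [+--] → (-0.730557, -0.9906, -0.489326)–(-1.57809, -0.9906, 0)  len=0.9786
  (v15,v0,v16) [-+-] → (1.57809, -0.9906, 0)–(0.730557, -0.9906, 0.489326)  len=0.9786
  (v16,v0,v1) [-++] → (0.730557, -0.9906, 0.489326)–(0.663055, -0.9906, 0.5283)  len=0.0779
  (v16,v1,v17) [-+-] → (0.663055, -0.9906, 0.5283)–(0.663055, -0.9906, -0.450352)  len=0.9787
  (v17,v1,v2) [-++] → (0.663055, -0.9906, -0.450352)–(0.663055, -0.9906, -0.5283)  len=0.0779
  (v17,v2,v15) [-+-] → (0.663055, -0.9906, -0.5283)–(1.14988, -0.9906, -0.24724)  len=0.5621
  (v15,v2,v0) [-++] → (1.14988, -0.9906, -0.24724)–(1.57809, -0.9906, 0)  len=0.4945

Chained into 2 loop(s):
  loop 1: 6 segments, perimeter = 3.1698
  loop 2: 6 segments, perimeter = 3.1698
Total perimeter = 6.340

loops=2 perimeter=6.340


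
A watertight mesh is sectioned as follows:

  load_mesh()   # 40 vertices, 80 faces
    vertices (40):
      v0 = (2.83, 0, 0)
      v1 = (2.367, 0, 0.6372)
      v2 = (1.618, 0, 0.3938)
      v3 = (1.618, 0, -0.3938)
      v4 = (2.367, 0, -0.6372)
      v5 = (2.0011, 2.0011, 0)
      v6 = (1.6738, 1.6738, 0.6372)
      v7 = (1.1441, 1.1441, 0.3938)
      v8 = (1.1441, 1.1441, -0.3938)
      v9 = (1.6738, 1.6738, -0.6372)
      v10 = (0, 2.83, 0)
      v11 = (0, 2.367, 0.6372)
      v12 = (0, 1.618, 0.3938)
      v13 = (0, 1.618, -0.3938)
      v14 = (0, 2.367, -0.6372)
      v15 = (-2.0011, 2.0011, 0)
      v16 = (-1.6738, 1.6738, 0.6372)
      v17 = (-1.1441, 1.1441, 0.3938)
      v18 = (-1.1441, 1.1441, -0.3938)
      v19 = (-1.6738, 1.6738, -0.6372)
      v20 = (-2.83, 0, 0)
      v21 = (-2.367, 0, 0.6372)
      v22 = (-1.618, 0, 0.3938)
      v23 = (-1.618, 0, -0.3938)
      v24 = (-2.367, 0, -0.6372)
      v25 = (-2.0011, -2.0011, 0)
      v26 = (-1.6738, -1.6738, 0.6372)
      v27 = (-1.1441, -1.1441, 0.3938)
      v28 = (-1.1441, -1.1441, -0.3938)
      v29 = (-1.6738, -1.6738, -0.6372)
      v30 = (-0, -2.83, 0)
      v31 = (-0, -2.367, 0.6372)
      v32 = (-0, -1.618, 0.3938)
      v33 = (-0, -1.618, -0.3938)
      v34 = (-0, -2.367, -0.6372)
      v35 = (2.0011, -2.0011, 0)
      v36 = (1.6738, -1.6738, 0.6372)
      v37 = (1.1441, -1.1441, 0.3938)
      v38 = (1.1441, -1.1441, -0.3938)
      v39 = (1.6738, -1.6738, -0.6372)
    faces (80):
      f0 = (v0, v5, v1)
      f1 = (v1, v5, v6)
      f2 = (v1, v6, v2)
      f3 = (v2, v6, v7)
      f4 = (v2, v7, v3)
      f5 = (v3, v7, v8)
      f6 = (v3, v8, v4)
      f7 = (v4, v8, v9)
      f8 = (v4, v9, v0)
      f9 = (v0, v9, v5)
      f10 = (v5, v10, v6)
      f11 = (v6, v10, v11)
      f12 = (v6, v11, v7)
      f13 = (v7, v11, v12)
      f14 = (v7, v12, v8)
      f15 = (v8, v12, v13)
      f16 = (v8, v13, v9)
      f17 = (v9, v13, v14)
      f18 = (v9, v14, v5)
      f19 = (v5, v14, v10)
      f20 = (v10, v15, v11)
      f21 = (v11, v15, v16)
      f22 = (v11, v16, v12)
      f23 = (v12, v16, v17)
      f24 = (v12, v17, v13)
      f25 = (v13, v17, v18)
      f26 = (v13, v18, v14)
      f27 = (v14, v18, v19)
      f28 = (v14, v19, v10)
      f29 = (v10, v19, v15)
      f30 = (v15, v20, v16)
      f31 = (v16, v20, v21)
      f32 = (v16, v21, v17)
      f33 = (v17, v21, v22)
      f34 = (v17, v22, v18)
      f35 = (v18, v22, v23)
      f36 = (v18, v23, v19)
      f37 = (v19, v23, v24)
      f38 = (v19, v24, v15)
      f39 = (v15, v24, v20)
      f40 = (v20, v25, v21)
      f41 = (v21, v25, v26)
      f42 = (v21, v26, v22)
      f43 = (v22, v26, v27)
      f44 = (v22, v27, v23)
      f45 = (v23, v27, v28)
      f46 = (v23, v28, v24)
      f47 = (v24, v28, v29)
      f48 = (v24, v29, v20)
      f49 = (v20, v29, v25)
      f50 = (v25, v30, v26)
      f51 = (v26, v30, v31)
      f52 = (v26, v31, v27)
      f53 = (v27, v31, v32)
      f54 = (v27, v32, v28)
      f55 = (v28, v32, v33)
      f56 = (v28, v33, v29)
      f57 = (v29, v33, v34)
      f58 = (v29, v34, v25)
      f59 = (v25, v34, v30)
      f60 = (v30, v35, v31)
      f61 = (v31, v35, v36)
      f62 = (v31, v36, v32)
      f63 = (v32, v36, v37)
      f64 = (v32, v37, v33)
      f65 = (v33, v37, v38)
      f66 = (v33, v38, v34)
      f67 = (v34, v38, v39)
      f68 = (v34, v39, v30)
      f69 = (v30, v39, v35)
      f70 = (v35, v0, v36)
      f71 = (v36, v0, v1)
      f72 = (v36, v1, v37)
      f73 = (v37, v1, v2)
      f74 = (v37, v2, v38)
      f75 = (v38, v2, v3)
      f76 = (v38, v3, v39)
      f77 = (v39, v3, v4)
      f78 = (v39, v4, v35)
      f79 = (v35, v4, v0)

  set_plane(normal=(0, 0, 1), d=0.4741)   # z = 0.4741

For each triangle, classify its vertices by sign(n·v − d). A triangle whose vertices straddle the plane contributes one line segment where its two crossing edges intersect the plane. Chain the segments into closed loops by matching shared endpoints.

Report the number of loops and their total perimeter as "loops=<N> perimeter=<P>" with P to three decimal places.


Straddling triangles (32 of 80):
  (v0,v5,v1) [--+] → (2.27334, 0.512209, 0.4741)–(2.48551, 0, 0.4741)  len=0.5544
  (v1,v5,v6) [+-+] → (2.27334, 0.512209, 0.4741)–(1.75758, 1.75758, 0.4741)  len=1.3479
  (v1,v6,v2) [++-] → (1.63641, 0.552203, 0.4741)–(1.8651, 0, 0.4741)  len=0.5977
  (v2,v6,v7) [-+-] → (1.63641, 0.552203, 0.4741)–(1.31885, 1.31885, 0.4741)  len=0.8298
  (v5,v10,v6) [--+] → (1.24537, 1.96975, 0.4741)–(1.75758, 1.75758, 0.4741)  len=0.5544
  (v6,v10,v11) [+-+] → (1.24537, 1.96975, 0.4741)–(0, 2.48551, 0.4741)  len=1.3479
  (v6,v11,v7) [++-] → (0.76665, 1.54755, 0.4741)–(1.31885, 1.31885, 0.4741)  len=0.5977
  (v7,v11,v12) [-+-] → (0.76665, 1.54755, 0.4741)–(0, 1.8651, 0.4741)  len=0.8298
  (v10,v15,v11) [--+] → (-0.512209, 2.27334, 0.4741)–(0, 2.48551, 0.4741)  len=0.5544
  (v11,v15,v16) [+-+] → (-0.512209, 2.27334, 0.4741)–(-1.75758, 1.75758, 0.4741)  len=1.3479
  (v11,v16,v12) [++-] → (-0.552203, 1.63641, 0.4741)–(0, 1.8651, 0.4741)  len=0.5977
  (v12,v16,v17) [-+-] → (-0.552203, 1.63641, 0.4741)–(-1.31885, 1.31885, 0.4741)  len=0.8298
  (v15,v20,v16) [--+] → (-1.96975, 1.24537, 0.4741)–(-1.75758, 1.75758, 0.4741)  len=0.5544
  (v16,v20,v21) [+-+] → (-1.96975, 1.24537, 0.4741)–(-2.48551, 0, 0.4741)  len=1.3479
  (v16,v21,v17) [++-] → (-1.54755, 0.76665, 0.4741)–(-1.31885, 1.31885, 0.4741)  len=0.5977
  (v17,v21,v22) [-+-] → (-1.54755, 0.76665, 0.4741)–(-1.8651, 0, 0.4741)  len=0.8298
  (v20,v25,v21) [--+] → (-2.27334, -0.512209, 0.4741)–(-2.48551, 0, 0.4741)  len=0.5544
  (v21,v25,v26) [+-+] → (-2.27334, -0.512209, 0.4741)–(-1.75758, -1.75758, 0.4741)  len=1.3479
  (v21,v26,v22) [++-] → (-1.63641, -0.552203, 0.4741)–(-1.8651, 0, 0.4741)  len=0.5977
  (v22,v26,v27) [-+-] → (-1.63641, -0.552203, 0.4741)–(-1.31885, -1.31885, 0.4741)  len=0.8298
  (v25,v30,v26) [--+] → (-1.24537, -1.96975, 0.4741)–(-1.75758, -1.75758, 0.4741)  len=0.5544
  (v26,v30,v31) [+-+] → (-1.24537, -1.96975, 0.4741)–(0, -2.48551, 0.4741)  len=1.3479
  (v26,v31,v27) [++-] → (-0.76665, -1.54755, 0.4741)–(-1.31885, -1.31885, 0.4741)  len=0.5977
  (v27,v31,v32) [-+-] → (-0.76665, -1.54755, 0.4741)–(0, -1.8651, 0.4741)  len=0.8298
  (v30,v35,v31) [--+] → (0.512209, -2.27334, 0.4741)–(0, -2.48551, 0.4741)  len=0.5544
  (v31,v35,v36) [+-+] → (0.512209, -2.27334, 0.4741)–(1.75758, -1.75758, 0.4741)  len=1.3479
  (v31,v36,v32) [++-] → (0.552203, -1.63641, 0.4741)–(0, -1.8651, 0.4741)  len=0.5977
  (v32,v36,v37) [-+-] → (0.552203, -1.63641, 0.4741)–(1.31885, -1.31885, 0.4741)  len=0.8298
  (v35,v0,v36) [--+] → (1.96975, -1.24537, 0.4741)–(1.75758, -1.75758, 0.4741)  len=0.5544
  (v36,v0,v1) [+-+] → (1.96975, -1.24537, 0.4741)–(2.48551, 0, 0.4741)  len=1.3479
  (v36,v1,v37) [++-] → (1.54755, -0.76665, 0.4741)–(1.31885, -1.31885, 0.4741)  len=0.5977
  (v37,v1,v2) [-+-] → (1.54755, -0.76665, 0.4741)–(1.8651, 0, 0.4741)  len=0.8298

Chained into 2 loop(s):
  loop 1: 16 segments, perimeter = 15.2189
  loop 2: 16 segments, perimeter = 11.4200
Total perimeter = 26.639

loops=2 perimeter=26.639


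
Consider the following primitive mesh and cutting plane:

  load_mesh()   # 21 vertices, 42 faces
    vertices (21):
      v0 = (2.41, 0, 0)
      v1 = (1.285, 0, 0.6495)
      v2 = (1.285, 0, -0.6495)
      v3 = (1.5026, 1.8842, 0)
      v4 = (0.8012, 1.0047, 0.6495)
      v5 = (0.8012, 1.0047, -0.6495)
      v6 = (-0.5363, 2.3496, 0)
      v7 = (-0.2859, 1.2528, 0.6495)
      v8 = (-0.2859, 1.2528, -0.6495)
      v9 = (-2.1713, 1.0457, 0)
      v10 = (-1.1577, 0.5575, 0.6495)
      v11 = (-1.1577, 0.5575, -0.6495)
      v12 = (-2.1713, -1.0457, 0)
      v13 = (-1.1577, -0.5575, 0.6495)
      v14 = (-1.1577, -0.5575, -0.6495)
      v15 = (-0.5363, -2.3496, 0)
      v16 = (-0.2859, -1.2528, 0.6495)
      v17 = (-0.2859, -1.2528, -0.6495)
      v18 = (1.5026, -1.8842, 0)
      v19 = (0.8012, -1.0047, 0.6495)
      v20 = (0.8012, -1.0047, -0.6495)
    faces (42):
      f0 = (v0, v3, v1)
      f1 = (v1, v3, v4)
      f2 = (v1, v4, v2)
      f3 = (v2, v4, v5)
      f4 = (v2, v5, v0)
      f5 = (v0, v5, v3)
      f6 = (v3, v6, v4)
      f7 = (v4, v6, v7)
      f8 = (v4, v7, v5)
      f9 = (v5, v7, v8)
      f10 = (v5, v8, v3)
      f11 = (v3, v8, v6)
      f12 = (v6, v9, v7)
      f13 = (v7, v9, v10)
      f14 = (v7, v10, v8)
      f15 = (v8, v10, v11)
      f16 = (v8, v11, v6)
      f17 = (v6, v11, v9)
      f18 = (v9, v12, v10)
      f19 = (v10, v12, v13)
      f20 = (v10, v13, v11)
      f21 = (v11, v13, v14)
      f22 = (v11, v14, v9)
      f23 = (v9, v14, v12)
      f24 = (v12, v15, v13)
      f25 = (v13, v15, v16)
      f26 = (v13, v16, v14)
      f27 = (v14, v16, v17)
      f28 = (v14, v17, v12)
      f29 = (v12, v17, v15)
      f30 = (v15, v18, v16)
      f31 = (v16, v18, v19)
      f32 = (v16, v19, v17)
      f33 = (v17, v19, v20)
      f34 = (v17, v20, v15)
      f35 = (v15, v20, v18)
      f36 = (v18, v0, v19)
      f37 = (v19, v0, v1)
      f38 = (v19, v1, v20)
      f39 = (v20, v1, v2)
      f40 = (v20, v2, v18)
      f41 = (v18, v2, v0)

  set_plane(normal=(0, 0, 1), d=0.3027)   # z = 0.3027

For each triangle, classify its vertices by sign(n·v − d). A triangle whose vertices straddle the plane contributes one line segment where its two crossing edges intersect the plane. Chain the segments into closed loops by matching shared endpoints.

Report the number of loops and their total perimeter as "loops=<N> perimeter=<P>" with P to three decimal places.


Straddling triangles (28 of 42):
  (v0,v3,v1) [--+] → (1.40119, 1.00607, 0.3027)–(1.88569, 0, 0.3027)  len=1.1167
  (v1,v3,v4) [+-+] → (1.40119, 1.00607, 0.3027)–(1.17571, 1.47431, 0.3027)  len=0.5197
  (v1,v4,v2) [++-] → (0.930362, 0.736471, 0.3027)–(1.285, 0, 0.3027)  len=0.8174
  (v2,v4,v5) [-+-] → (0.930362, 0.736471, 0.3027)–(0.8012, 1.0047, 0.3027)  len=0.2977
  (v3,v6,v4) [--+] → (0.087043, 1.72281, 0.3027)–(1.17571, 1.47431, 0.3027)  len=1.1167
  (v4,v6,v7) [+-+] → (0.087043, 1.72281, 0.3027)–(-0.419601, 1.83844, 0.3027)  len=0.5197
  (v4,v7,v5) [++-] → (0.00432808, 1.18656, 0.3027)–(0.8012, 1.0047, 0.3027)  len=0.8174
  (v5,v7,v8) [-+-] → (0.00432808, 1.18656, 0.3027)–(-0.2859, 1.2528, 0.3027)  len=0.2977
  (v6,v9,v7) [--+] → (-1.29261, 1.14222, 0.3027)–(-0.419601, 1.83844, 0.3027)  len=1.1166
  (v7,v9,v10) [+-+] → (-1.29261, 1.14222, 0.3027)–(-1.69891, 0.818174, 0.3027)  len=0.5197
  (v7,v10,v8) [++-] → (-0.924952, 0.743127, 0.3027)–(-0.2859, 1.2528, 0.3027)  len=0.8174
  (v8,v10,v11) [-+-] → (-0.924952, 0.743127, 0.3027)–(-1.1577, 0.5575, 0.3027)  len=0.2977
  (v9,v12,v10) [--+] → (-1.69891, -0.298527, 0.3027)–(-1.69891, 0.818174, 0.3027)  len=1.1167
  (v10,v12,v13) [+-+] → (-1.69891, -0.298527, 0.3027)–(-1.69891, -0.818174, 0.3027)  len=0.5196
  (v10,v13,v11) [++-] → (-1.1577, -0.259823, 0.3027)–(-1.1577, 0.5575, 0.3027)  len=0.8173
  (v11,v13,v14) [-+-] → (-1.1577, -0.259823, 0.3027)–(-1.1577, -0.5575, 0.3027)  len=0.2977
  (v12,v15,v13) [--+] → (-0.825904, -1.51439, 0.3027)–(-1.69891, -0.818174, 0.3027)  len=1.1166
  (v13,v15,v16) [+-+] → (-0.825904, -1.51439, 0.3027)–(-0.419601, -1.83844, 0.3027)  len=0.5197
  (v13,v16,v14) [++-] → (-0.518648, -1.06717, 0.3027)–(-1.1577, -0.5575, 0.3027)  len=0.8174
  (v14,v16,v17) [-+-] → (-0.518648, -1.06717, 0.3027)–(-0.2859, -1.2528, 0.3027)  len=0.2977
  (v15,v18,v16) [--+] → (0.669068, -1.58994, 0.3027)–(-0.419601, -1.83844, 0.3027)  len=1.1167
  (v16,v18,v19) [+-+] → (0.669068, -1.58994, 0.3027)–(1.17571, -1.47431, 0.3027)  len=0.5197
  (v16,v19,v17) [++-] → (0.510972, -1.07094, 0.3027)–(-0.2859, -1.2528, 0.3027)  len=0.8174
  (v17,v19,v20) [-+-] → (0.510972, -1.07094, 0.3027)–(0.8012, -1.0047, 0.3027)  len=0.2977
  (v18,v0,v19) [--+] → (1.66022, -0.468241, 0.3027)–(1.17571, -1.47431, 0.3027)  len=1.1167
  (v19,v0,v1) [+-+] → (1.66022, -0.468241, 0.3027)–(1.88569, 0, 0.3027)  len=0.5197
  (v19,v1,v20) [++-] → (1.15584, -0.268229, 0.3027)–(0.8012, -1.0047, 0.3027)  len=0.8174
  (v20,v1,v2) [-+-] → (1.15584, -0.268229, 0.3027)–(1.285, 0, 0.3027)  len=0.2977

Chained into 2 loop(s):
  loop 1: 14 segments, perimeter = 11.4544
  loop 2: 14 segments, perimeter = 7.8056
Total perimeter = 19.260

loops=2 perimeter=19.260


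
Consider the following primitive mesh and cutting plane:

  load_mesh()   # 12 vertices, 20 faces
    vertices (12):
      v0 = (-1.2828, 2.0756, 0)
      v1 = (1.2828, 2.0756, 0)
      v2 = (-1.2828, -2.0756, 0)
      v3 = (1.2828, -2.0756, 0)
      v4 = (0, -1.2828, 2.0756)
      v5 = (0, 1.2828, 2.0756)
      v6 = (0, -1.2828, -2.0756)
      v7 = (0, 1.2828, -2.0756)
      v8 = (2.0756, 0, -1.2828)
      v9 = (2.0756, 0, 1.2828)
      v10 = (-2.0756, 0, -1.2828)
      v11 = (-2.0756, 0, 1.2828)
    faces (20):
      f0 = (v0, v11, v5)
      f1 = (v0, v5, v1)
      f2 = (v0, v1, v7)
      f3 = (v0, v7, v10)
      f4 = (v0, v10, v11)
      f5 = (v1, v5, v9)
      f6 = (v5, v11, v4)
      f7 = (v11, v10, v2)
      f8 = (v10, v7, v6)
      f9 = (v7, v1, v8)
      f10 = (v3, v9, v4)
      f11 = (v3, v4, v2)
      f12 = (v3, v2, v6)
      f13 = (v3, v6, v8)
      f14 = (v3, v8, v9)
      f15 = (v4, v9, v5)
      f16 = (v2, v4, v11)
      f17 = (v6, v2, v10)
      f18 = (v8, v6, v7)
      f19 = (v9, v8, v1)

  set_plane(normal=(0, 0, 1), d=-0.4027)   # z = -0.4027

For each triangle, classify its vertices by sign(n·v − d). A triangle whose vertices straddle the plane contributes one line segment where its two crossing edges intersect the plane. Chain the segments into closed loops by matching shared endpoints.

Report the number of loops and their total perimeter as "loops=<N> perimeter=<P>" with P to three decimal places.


Straddling triangles (10 of 20):
  (v0,v1,v7) [++-] → (1.03392, 1.92178, -0.4027)–(-1.03392, 1.92178, -0.4027)  len=2.0678
  (v0,v7,v10) [+--] → (-1.03392, 1.92178, -0.4027)–(-1.53168, 1.42402, -0.4027)  len=0.7039
  (v0,v10,v11) [+-+] → (-1.53168, 1.42402, -0.4027)–(-2.0756, 0, -0.4027)  len=1.5244
  (v11,v10,v2) [+-+] → (-2.0756, 0, -0.4027)–(-1.53168, -1.42402, -0.4027)  len=1.5244
  (v7,v1,v8) [-+-] → (1.03392, 1.92178, -0.4027)–(1.53168, 1.42402, -0.4027)  len=0.7039
  (v3,v2,v6) [++-] → (-1.03392, -1.92178, -0.4027)–(1.03392, -1.92178, -0.4027)  len=2.0678
  (v3,v6,v8) [+--] → (1.03392, -1.92178, -0.4027)–(1.53168, -1.42402, -0.4027)  len=0.7039
  (v3,v8,v9) [+-+] → (1.53168, -1.42402, -0.4027)–(2.0756, 0, -0.4027)  len=1.5244
  (v6,v2,v10) [-+-] → (-1.03392, -1.92178, -0.4027)–(-1.53168, -1.42402, -0.4027)  len=0.7039
  (v9,v8,v1) [+-+] → (2.0756, 0, -0.4027)–(1.53168, 1.42402, -0.4027)  len=1.5244

Chained into 1 loop(s):
  loop 1: 10 segments, perimeter = 13.0489
Total perimeter = 13.049

loops=1 perimeter=13.049


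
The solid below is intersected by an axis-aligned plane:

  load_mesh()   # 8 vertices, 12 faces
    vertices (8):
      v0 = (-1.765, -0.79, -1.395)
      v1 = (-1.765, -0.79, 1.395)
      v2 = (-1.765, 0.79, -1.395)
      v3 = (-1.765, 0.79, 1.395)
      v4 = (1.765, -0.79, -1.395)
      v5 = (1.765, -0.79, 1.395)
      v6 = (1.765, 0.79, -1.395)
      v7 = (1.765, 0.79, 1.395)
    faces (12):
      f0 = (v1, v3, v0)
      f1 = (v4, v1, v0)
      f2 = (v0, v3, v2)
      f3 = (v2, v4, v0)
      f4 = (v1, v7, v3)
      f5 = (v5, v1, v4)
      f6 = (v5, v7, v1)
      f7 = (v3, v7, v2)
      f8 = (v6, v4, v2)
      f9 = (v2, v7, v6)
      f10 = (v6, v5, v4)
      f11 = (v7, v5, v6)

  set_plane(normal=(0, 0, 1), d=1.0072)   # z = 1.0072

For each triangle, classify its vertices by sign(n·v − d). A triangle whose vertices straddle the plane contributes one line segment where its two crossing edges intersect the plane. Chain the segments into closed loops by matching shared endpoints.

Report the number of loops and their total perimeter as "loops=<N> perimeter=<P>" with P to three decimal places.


Straddling triangles (8 of 12):
  (v1,v3,v0) [++-] → (-1.765, 0.570386, 1.0072)–(-1.765, -0.79, 1.0072)  len=1.3604
  (v4,v1,v0) [-+-] → (-1.27434, -0.79, 1.0072)–(-1.765, -0.79, 1.0072)  len=0.4907
  (v0,v3,v2) [-+-] → (-1.765, 0.570386, 1.0072)–(-1.765, 0.79, 1.0072)  len=0.2196
  (v5,v1,v4) [++-] → (-1.27434, -0.79, 1.0072)–(1.765, -0.79, 1.0072)  len=3.0393
  (v3,v7,v2) [++-] → (1.27434, 0.79, 1.0072)–(-1.765, 0.79, 1.0072)  len=3.0393
  (v2,v7,v6) [-+-] → (1.27434, 0.79, 1.0072)–(1.765, 0.79, 1.0072)  len=0.4907
  (v6,v5,v4) [-+-] → (1.765, -0.570386, 1.0072)–(1.765, -0.79, 1.0072)  len=0.2196
  (v7,v5,v6) [++-] → (1.765, -0.570386, 1.0072)–(1.765, 0.79, 1.0072)  len=1.3604

Chained into 1 loop(s):
  loop 1: 8 segments, perimeter = 10.2200
Total perimeter = 10.220

loops=1 perimeter=10.220
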